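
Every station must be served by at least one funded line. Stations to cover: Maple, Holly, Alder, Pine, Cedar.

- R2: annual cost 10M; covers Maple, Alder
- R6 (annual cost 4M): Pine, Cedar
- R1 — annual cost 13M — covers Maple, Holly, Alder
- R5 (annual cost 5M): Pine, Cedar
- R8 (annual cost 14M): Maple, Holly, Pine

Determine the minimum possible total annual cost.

17

Choose R6 and R1: together they cover Maple, Holly, Alder, Pine, Cedar — every station.
Total annual cost: 4 + 13 = 17.
No cover costs less than 17.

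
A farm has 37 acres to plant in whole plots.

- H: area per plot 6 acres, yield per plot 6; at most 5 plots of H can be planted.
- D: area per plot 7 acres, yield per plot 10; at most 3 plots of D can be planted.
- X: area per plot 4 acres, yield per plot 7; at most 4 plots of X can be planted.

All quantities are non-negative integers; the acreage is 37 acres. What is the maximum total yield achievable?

58

This is a bounded integer knapsack.
Take 3×D and 4×X: area 37 ≤ 37, yield 3·10 + 4·7 = 58.
X has the best ratio (7/4) and is taken to its limit of 4; remaining capacity is filled optimally with the others.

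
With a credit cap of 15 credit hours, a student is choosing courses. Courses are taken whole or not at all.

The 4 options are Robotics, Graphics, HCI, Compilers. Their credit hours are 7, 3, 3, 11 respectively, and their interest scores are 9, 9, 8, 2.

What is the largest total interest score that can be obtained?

Take Robotics, Graphics, and HCI: credit hours 7 + 3 + 3 = 13 ≤ 15, interest score 9 + 9 + 8 = 26.
No other feasible combination does better.

26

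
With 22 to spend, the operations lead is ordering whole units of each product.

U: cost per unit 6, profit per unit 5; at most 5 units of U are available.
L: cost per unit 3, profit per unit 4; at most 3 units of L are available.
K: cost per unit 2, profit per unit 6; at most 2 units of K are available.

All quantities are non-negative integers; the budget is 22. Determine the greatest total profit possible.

This is a bounded integer knapsack.
2×U, 2×L, and 2×K: cost 22 ≤ 22, profit 2·5 + 2·4 + 2·6 = 30.
1×U, 3×L, and 2×K: cost 19 ≤ 22, profit 1·5 + 3·4 + 2·6 = 29.
Best is 30.

30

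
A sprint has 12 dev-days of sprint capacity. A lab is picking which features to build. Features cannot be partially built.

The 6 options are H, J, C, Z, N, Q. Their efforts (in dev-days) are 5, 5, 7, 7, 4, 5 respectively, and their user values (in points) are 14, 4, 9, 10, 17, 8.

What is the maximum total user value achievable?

31

Take H and N: effort 5 + 4 = 9 ≤ 12, user value 14 + 17 = 31.
No other feasible combination does better.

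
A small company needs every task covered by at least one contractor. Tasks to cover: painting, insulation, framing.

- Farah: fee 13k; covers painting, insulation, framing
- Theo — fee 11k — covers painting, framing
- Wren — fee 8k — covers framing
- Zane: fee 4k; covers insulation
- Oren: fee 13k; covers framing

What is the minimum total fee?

The greedy cost-per-new-task heuristic would pick Zane and Theo for 15, but a cheaper cover exists.
Farah alone covers painting, insulation, framing — every task.
Total fee: 13.
No cover costs less than 13.

13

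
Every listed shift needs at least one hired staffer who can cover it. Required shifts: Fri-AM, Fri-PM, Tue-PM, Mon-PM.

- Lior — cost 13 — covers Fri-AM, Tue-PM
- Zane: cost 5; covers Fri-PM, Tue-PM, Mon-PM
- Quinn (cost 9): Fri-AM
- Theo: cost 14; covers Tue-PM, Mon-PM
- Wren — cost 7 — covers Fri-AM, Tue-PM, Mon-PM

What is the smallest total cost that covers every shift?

Choose Zane and Wren: together they cover Fri-AM, Fri-PM, Tue-PM, Mon-PM — every shift.
Total cost: 5 + 7 = 12.
No cover costs less than 12.

12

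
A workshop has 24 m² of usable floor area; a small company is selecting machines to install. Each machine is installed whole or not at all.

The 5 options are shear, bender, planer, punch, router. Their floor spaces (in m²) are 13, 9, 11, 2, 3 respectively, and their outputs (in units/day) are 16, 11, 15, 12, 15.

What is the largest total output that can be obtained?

bender + planer + router: floor space 9 + 11 + 3 = 23 ≤ 24, output 11 + 15 + 15 = 41.
planer + punch + router: floor space 11 + 2 + 3 = 16 ≤ 24, output 15 + 12 + 15 = 42.
shear + punch + router: floor space 13 + 2 + 3 = 18 ≤ 24, output 16 + 12 + 15 = 43.
Best is shear, punch, and router with total output 43.

43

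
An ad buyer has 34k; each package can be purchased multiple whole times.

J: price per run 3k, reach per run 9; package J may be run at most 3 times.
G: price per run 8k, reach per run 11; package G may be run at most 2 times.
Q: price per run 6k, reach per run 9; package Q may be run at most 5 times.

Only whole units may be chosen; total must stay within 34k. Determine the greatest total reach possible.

J has the best ratio (9/3); taking only J gives at most 3×9 = 27 (stopped by the supply cap of 3).
Mixing does better — 3×J and 4×Q: price 33 ≤ 34, reach 3·9 + 4·9 = 63.

63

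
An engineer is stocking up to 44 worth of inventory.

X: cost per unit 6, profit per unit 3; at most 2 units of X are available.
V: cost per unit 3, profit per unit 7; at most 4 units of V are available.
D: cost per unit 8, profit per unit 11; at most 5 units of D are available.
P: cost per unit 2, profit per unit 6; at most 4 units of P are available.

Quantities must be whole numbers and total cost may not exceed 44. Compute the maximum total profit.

4×V, 3×D, and 4×P: cost 44 ≤ 44, profit 4·7 + 3·11 + 4·6 = 85.
4×V, 3×D, and 3×P: cost 42 ≤ 44, profit 4·7 + 3·11 + 3·6 = 79.
Best is 85.

85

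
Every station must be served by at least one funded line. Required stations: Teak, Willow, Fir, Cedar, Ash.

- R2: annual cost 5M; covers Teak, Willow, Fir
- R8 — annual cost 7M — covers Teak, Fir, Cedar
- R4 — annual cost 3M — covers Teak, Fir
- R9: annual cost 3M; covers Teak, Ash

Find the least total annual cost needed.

The greedy cost-per-new-station heuristic would pick R4, R9, R2, and R8 for 18, but a cheaper cover exists.
Choose R2, R8, and R9: together they cover Teak, Willow, Fir, Cedar, Ash — every station.
Total annual cost: 5 + 7 + 3 = 15.
No cover costs less than 15.

15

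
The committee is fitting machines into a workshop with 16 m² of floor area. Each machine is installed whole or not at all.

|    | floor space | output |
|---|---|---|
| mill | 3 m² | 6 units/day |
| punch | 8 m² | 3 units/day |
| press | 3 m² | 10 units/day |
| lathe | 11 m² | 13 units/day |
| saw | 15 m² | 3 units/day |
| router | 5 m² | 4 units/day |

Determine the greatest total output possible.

23

Allowing fractional choices, the relaxed optimum would be about 27.8, but machines are indivisible.
mill + punch + press: floor space 3 + 8 + 3 = 14 ≤ 16, output 6 + 3 + 10 = 19.
press + lathe: floor space 3 + 11 = 14 ≤ 16, output 10 + 13 = 23.
mill + press + router: floor space 3 + 3 + 5 = 11 ≤ 16, output 6 + 10 + 4 = 20.
Best is press and lathe with total output 23.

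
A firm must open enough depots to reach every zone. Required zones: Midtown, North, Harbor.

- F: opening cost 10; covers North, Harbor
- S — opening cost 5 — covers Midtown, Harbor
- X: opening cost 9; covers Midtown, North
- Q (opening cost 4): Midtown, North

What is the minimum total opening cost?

Choose S and Q: together they cover Midtown, North, Harbor — every zone.
Total opening cost: 5 + 4 = 9.
No cover costs less than 9.

9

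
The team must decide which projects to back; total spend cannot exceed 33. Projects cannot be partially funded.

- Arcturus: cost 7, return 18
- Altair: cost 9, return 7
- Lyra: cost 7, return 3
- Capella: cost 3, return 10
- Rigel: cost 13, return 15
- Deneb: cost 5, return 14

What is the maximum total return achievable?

57

Allowing fractional choices, the relaxed optimum would be about 60.9, but projects are indivisible.
Arcturus + Capella + Rigel + Deneb: cost 7 + 3 + 13 + 5 = 28 ≤ 33, return 18 + 10 + 15 + 14 = 57.
Arcturus + Altair + Lyra + Capella + Deneb: cost 7 + 9 + 7 + 3 + 5 = 31 ≤ 33, return 18 + 7 + 3 + 10 + 14 = 52.
Best is Arcturus, Capella, Rigel, and Deneb with total return 57.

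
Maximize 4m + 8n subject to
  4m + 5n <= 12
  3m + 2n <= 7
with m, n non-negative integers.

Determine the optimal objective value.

16

(m,n)=(0,2) is feasible, giving 16.
(m,n)=(1,1) is feasible, giving 12.
(m,n)=(0,1) is feasible, giving 8.
The best lattice point is (0,2), giving 16.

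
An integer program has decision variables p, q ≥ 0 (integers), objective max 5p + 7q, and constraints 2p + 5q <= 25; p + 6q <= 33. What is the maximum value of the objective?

60

The continuous relaxation peaks at (12.5, 0) with value 62.50; rounding to a feasible lattice point costs some objective.
(p,q)=(12,0): 2·12+5·0=24≤25, 1·12+6·0=12≤33, objective 60.
(p,q)=(11,0): 2·11+5·0=22≤25, 1·11+6·0=11≤33, objective 55.
No feasible integer point exceeds 60.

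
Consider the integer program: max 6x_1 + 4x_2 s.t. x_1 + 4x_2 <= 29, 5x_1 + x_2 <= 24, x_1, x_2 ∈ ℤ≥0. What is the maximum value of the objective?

42

Relaxing integrality, the LP optimum is 46.63 at (x_1,x_2) = (3.53, 6.37), which is not an integer point.
(x_1,x_2)=(3,6): 1·3+4·6=27≤29, 5·3+1·6=21≤24, objective 42.
(x_1,x_2)=(3,5): 1·3+4·5=23≤29, 5·3+1·5=20≤24, objective 38.
(x_1,x_2)=(2,6): 1·2+4·6=26≤29, 5·2+1·6=16≤24, objective 36.
No feasible integer point exceeds 42.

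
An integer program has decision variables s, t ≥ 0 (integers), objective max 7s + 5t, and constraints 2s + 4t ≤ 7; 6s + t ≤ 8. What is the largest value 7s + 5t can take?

12

The continuous relaxation peaks at (1.14, 1.18) with value 13.86; rounding to a feasible lattice point costs some objective.
(s,t)=(1,1): 2·1+4·1=6≤7, 6·1+1·1=7≤8, objective 12.
(s,t)=(1,0): 2·1+4·0=2≤7, 6·1+1·0=6≤8, objective 7.
Maximum is 12 at (s,t)=(1,1).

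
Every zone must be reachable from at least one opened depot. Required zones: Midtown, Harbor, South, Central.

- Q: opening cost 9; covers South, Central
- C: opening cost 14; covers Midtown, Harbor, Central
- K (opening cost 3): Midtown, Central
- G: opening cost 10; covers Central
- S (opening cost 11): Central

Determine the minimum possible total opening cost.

The greedy cost-per-new-zone heuristic would pick K, Q, and C for 26, but a cheaper cover exists.
Choose Q and C: together they cover Midtown, Harbor, South, Central — every zone.
Total opening cost: 9 + 14 = 23.
No cover costs less than 23.

23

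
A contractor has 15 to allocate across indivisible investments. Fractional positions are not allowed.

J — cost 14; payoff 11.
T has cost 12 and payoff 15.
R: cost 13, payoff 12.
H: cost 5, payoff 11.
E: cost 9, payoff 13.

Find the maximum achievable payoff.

Allowing fractional choices, the relaxed optimum would be about 25.2, but investments are indivisible.
H + E: cost 5 + 9 = 14 ≤ 15, payoff 11 + 13 = 24.
T: cost 12 ≤ 15, payoff 15.
E: cost 9 ≤ 15, payoff 13.
Best is H and E with total payoff 24.

24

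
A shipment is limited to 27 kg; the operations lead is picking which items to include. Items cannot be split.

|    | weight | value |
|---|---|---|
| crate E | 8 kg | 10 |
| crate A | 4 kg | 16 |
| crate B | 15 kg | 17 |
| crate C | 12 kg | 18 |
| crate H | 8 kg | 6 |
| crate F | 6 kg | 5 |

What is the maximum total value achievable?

44

crate E + crate A + crate B: weight 8 + 4 + 15 = 27 ≤ 27, value 10 + 16 + 17 = 43.
crate E + crate A + crate C: weight 8 + 4 + 12 = 24 ≤ 27, value 10 + 16 + 18 = 44.
crate A + crate C + crate H: weight 4 + 12 + 8 = 24 ≤ 27, value 16 + 18 + 6 = 40.
Best is crate E, crate A, and crate C with total value 44.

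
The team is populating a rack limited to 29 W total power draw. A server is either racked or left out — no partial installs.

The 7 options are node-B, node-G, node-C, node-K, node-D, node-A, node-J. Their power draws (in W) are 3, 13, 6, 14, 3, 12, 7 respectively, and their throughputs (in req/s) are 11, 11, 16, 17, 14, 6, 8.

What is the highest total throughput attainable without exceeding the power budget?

58

node-B + node-C + node-K + node-D: power draw 3 + 6 + 14 + 3 = 26 ≤ 29, throughput 11 + 16 + 17 + 14 = 58.
node-B + node-G + node-C + node-D: power draw 3 + 13 + 6 + 3 = 25 ≤ 29, throughput 11 + 11 + 16 + 14 = 52.
Best is node-B, node-C, node-K, and node-D with total throughput 58.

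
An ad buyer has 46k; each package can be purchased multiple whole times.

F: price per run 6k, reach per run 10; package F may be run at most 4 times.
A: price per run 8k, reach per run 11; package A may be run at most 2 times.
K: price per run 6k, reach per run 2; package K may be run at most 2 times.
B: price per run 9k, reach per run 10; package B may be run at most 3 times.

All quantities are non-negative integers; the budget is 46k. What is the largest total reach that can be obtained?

Take 4×F, 2×A, and 1×K: price 46 ≤ 46, reach 4·10 + 2·11 + 1·2 = 64.
F has the best ratio (10/6) and is taken to its limit of 4; remaining capacity is filled optimally with the others.

64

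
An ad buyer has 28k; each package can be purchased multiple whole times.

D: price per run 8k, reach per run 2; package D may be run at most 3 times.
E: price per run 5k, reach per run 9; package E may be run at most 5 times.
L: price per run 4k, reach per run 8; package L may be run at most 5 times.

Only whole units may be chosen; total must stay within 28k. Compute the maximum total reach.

52

This is a bounded integer knapsack.
4×E and 2×L: price 28 ≤ 28, reach 4·9 + 2·8 = 52.
3×E and 3×L: price 27 ≤ 28, reach 3·9 + 3·8 = 51.
Best is 52.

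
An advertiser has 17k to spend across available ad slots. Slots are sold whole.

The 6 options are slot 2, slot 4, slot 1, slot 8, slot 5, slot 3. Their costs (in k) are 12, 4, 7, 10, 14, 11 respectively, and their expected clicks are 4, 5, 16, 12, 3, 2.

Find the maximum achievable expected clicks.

This is an integer program with binary decision variables.
slot 1 + slot 8: cost 7 + 10 = 17 ≤ 17, expected clicks 16 + 12 = 28.
slot 4 + slot 1: cost 4 + 7 = 11 ≤ 17, expected clicks 5 + 16 = 21.
slot 4 + slot 8: cost 4 + 10 = 14 ≤ 17, expected clicks 5 + 12 = 17.
Best is slot 1 and slot 8 with total expected clicks 28.

28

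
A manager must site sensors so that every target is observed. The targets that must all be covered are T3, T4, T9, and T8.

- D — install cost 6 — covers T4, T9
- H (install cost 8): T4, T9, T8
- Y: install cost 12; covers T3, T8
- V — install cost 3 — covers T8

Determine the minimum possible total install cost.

18

This is an integer covering problem.
Choose D and Y: together they cover T3, T4, T9, T8 — every target.
Total install cost: 6 + 12 = 18.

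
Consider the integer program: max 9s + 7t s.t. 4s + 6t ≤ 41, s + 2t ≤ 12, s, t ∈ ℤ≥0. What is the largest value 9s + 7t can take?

Relaxing integrality, the LP optimum is 92.25 at (s,t) = (10.2, 0), which is not an integer point.
(s,t)=(10,0) is feasible, giving 90.
(s,t)=(9,0) is feasible, giving 81.
No feasible integer point exceeds 90.

90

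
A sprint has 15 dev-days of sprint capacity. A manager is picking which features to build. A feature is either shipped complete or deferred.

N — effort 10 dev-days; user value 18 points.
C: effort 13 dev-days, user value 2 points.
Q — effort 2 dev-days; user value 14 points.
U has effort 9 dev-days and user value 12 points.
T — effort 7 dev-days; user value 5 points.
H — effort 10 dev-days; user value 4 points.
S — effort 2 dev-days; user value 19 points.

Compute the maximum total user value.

51

N + Q + S: effort 10 + 2 + 2 = 14 ≤ 15, user value 18 + 14 + 19 = 51.
Q + T + S: effort 2 + 7 + 2 = 11 ≤ 15, user value 14 + 5 + 19 = 38.
Q + U + S: effort 2 + 9 + 2 = 13 ≤ 15, user value 14 + 12 + 19 = 45.
Best is N, Q, and S with total user value 51.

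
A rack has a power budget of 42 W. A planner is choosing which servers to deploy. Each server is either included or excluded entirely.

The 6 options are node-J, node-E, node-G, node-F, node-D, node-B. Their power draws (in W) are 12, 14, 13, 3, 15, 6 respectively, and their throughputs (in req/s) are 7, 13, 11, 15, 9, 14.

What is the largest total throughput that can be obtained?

Treat it as a binary knapsack problem.
Take node-E, node-G, node-F, and node-B: power draw 14 + 13 + 3 + 6 = 36 ≤ 42, throughput 13 + 11 + 15 + 14 = 53.
No other feasible combination does better.

53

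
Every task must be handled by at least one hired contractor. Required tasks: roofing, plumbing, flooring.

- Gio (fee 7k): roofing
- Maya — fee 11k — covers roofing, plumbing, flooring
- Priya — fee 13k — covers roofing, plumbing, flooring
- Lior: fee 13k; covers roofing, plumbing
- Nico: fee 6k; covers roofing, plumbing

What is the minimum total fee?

11

The greedy cost-per-new-task heuristic would pick Nico and Maya for 17, but a cheaper cover exists.
Maya alone covers roofing, plumbing, flooring — every task.
Total fee: 11.
No cover costs less than 11.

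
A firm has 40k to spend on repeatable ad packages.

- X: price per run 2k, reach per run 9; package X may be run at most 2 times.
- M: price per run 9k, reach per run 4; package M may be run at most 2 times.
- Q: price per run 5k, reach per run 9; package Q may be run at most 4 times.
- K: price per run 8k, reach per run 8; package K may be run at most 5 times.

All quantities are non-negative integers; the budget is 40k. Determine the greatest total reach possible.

This is a bounded integer knapsack.
X has the best ratio (9/2); taking only X gives at most 2×9 = 18 (stopped by the supply cap of 2).
Mixing does better — 2×X, 4×Q, and 2×K: price 40 ≤ 40, reach 2·9 + 4·9 + 2·8 = 70.

70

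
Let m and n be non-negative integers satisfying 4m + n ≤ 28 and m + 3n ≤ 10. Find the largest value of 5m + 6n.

(m,n)=(6,1): 4·6+1·1=25≤28, 1·6+3·1=9≤10, objective 36.
(m,n)=(7,0): 4·7+1·0=28≤28, 1·7+3·0=7≤10, objective 35.
(m,n)=(5,1): 4·5+1·1=21≤28, 1·5+3·1=8≤10, objective 31.
No feasible integer point exceeds 36.

36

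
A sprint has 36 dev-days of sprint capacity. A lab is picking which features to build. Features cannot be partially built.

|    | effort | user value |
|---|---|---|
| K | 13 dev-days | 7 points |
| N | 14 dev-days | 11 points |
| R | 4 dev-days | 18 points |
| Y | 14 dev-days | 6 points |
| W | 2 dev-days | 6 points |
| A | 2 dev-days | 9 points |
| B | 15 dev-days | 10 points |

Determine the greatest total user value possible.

Allowing fractional choices, the relaxed optimum would be about 53.3, but features are indivisible.
N + R + Y + W + A: effort 14 + 4 + 14 + 2 + 2 = 36 ≤ 36, user value 11 + 18 + 6 + 6 + 9 = 50.
K + N + R + W + A: effort 13 + 14 + 4 + 2 + 2 = 35 ≤ 36, user value 7 + 11 + 18 + 6 + 9 = 51.
Best is K, N, R, W, and A with total user value 51.

51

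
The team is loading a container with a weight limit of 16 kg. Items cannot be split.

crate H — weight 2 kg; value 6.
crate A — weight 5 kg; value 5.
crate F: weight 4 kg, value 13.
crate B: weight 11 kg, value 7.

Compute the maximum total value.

This is an integer program with binary decision variables.
crate F + crate B: weight 4 + 11 = 15 ≤ 16, value 13 + 7 = 20.
crate H + crate F: weight 2 + 4 = 6 ≤ 16, value 6 + 13 = 19.
crate H + crate A + crate F: weight 2 + 5 + 4 = 11 ≤ 16, value 6 + 5 + 13 = 24.
Best is crate H, crate A, and crate F with total value 24.

24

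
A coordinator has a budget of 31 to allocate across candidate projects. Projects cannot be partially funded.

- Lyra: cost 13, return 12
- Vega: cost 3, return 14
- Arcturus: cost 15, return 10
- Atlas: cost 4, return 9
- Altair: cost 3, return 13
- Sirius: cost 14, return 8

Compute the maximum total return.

48

Allowing fractional choices, the relaxed optimum would be about 53.3, but projects are indivisible.
Vega + Arcturus + Atlas + Altair: cost 3 + 15 + 4 + 3 = 25 ≤ 31, return 14 + 10 + 9 + 13 = 46.
Vega + Atlas + Altair + Sirius: cost 3 + 4 + 3 + 14 = 24 ≤ 31, return 14 + 9 + 13 + 8 = 44.
Lyra + Vega + Atlas + Altair: cost 13 + 3 + 4 + 3 = 23 ≤ 31, return 12 + 14 + 9 + 13 = 48.
Best is Lyra, Vega, Atlas, and Altair with total return 48.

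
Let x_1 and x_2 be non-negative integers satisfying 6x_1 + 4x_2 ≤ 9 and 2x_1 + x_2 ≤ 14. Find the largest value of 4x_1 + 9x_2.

18

(x_1,x_2)=(0,2): 6·0+4·2=8≤9, 2·0+1·2=2≤14, objective 18.
(x_1,x_2)=(0,1): 6·0+4·1=4≤9, 2·0+1·1=1≤14, objective 9.
No feasible integer point exceeds 18.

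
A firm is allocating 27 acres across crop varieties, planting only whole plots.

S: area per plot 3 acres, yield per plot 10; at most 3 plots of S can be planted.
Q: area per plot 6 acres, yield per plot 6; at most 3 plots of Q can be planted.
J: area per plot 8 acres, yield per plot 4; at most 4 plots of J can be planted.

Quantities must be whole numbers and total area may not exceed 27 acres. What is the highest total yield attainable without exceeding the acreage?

This is a bounded integer knapsack.
Take 3×S and 3×Q: area 27 ≤ 27, yield 3·10 + 3·6 = 48.
S has the best ratio (10/3) and is taken to its limit of 3; remaining capacity is filled optimally with the others.

48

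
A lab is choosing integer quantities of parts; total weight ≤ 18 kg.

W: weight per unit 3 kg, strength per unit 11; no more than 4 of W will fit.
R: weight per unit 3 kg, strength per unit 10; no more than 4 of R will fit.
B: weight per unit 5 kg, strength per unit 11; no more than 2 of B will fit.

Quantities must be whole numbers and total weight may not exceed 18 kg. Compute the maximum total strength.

3×W and 3×R: weight 18 ≤ 18, strength 3·11 + 3·10 = 63.
4×W and 2×R: weight 18 ≤ 18, strength 4·11 + 2·10 = 64.
Best is 64.

64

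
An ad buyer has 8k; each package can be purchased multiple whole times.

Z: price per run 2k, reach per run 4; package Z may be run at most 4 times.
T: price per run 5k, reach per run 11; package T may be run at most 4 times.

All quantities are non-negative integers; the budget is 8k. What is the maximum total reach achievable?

4×Z: price 8 ≤ 8, reach 4·4 = 16.
1×Z and 1×T: price 7 ≤ 8, reach 1·4 + 1·11 = 15.
Best is 16.

16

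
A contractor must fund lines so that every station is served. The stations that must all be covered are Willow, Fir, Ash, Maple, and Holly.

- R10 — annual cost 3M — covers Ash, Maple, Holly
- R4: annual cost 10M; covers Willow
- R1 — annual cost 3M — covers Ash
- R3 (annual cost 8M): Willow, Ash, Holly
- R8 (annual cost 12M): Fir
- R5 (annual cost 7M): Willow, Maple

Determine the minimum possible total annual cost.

Choose R10, R8, and R5: together they cover Willow, Fir, Ash, Maple, Holly — every station.
Total annual cost: 3 + 12 + 7 = 22.

22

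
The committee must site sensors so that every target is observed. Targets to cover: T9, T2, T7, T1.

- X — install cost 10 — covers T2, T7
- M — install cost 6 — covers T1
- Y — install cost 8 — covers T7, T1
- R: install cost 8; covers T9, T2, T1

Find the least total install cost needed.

This is an integer covering problem.
Choose Y and R: together they cover T9, T2, T7, T1 — every target.
Total install cost: 8 + 8 = 16.
No cover costs less than 16.

16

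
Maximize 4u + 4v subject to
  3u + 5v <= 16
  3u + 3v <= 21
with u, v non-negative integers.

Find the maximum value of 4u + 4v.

20

(u,v)=(5,0) is feasible, giving 20.
(u,v)=(4,0) is feasible, giving 16.
The best lattice point is (5,0), giving 20.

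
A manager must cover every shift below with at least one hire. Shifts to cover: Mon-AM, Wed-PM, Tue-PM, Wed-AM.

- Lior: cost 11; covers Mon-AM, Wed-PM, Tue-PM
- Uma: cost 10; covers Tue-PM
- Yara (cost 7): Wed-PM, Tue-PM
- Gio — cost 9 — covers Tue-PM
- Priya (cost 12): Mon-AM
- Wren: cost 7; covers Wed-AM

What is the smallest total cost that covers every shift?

18

This is an integer covering problem.
The greedy cost-per-new-shift heuristic would pick Yara, Wren, and Lior for 25, but a cheaper cover exists.
Choose Lior and Wren: together they cover Mon-AM, Wed-PM, Tue-PM, Wed-AM — every shift.
Total cost: 11 + 7 = 18.
No cover costs less than 18.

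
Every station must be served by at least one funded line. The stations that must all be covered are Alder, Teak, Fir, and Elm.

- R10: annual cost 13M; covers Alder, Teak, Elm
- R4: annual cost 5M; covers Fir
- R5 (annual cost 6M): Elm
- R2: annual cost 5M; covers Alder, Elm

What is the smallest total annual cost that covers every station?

This is a weighted set-cover instance.
The greedy cost-per-new-station heuristic would pick R2, R4, and R10 for 23, but a cheaper cover exists.
Choose R10 and R4: together they cover Alder, Teak, Fir, Elm — every station.
Total annual cost: 13 + 5 = 18.
No cover costs less than 18.

18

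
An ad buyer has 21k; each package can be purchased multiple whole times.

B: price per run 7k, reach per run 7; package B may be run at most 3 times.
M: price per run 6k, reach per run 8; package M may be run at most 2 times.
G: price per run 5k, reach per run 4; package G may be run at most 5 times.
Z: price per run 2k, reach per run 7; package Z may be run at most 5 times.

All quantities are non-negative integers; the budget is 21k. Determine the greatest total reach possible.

47

Z has the best ratio (7/2); taking only Z gives at most 5×7 = 35 (stopped by the supply cap of 5).
Mixing does better — 1×M, 1×G, and 5×Z: price 21 ≤ 21, reach 1·8 + 1·4 + 5·7 = 47.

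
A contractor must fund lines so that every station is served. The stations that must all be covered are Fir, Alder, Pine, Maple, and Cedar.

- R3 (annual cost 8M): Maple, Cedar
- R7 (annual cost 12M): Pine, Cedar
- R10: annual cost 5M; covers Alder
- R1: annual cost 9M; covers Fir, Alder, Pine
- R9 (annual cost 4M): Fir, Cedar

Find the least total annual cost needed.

17

The greedy cost-per-new-station heuristic would pick R9, R1, and R3 for 21, but a cheaper cover exists.
Choose R3 and R1: together they cover Fir, Alder, Pine, Maple, Cedar — every station.
Total annual cost: 8 + 9 = 17.
No cover costs less than 17.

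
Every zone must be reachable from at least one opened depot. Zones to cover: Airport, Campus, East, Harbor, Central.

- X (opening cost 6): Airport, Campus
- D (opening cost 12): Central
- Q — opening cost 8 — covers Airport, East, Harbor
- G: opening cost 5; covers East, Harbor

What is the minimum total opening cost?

23

Choose X, D, and G: together they cover Airport, Campus, East, Harbor, Central — every zone.
Total opening cost: 6 + 12 + 5 = 23.
No cover costs less than 23.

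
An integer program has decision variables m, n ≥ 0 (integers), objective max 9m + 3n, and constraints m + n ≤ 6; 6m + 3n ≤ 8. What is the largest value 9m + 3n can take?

(m,n)=(1,0): 1·1+1·0=1≤6, 6·1+3·0=6≤8, objective 9.
(m,n)=(0,1): 1·0+1·1=1≤6, 6·0+3·1=3≤8, objective 3.
(m,n)=(0,0): 1·0+1·0=0≤6, 6·0+3·0=0≤8, objective 0.
Maximum is 9 at (m,n)=(1,0).

9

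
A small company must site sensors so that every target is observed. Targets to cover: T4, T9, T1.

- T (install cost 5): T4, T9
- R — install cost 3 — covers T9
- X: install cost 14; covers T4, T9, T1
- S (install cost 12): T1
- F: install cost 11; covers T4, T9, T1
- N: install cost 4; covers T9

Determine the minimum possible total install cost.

11

The greedy cost-per-new-target heuristic would pick T and F for 16, but a cheaper cover exists.
F alone covers T4, T9, T1 — every target.
Total install cost: 11.
No cover costs less than 11.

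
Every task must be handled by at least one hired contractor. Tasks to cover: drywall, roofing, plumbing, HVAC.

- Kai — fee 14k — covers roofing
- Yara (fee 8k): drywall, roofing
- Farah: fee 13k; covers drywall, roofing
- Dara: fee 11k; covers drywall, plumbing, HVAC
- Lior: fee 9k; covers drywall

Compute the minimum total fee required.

19

Choose Yara and Dara: together they cover drywall, roofing, plumbing, HVAC — every task.
Total fee: 8 + 11 = 19.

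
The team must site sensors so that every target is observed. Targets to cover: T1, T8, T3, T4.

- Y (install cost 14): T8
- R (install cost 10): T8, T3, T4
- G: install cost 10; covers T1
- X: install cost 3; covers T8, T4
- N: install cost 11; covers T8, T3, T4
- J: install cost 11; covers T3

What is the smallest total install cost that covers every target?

Choose R and G: together they cover T1, T8, T3, T4 — every target.
Total install cost: 10 + 10 = 20.

20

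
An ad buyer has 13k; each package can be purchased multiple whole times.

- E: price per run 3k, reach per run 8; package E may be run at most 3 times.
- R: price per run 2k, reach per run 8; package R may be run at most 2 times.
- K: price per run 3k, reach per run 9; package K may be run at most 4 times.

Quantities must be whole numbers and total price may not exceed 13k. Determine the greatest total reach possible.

43

Take 2×R and 3×K: price 13 ≤ 13, reach 2·8 + 3·9 = 43.
R has the best ratio (8/2) and is taken to its limit of 2; remaining capacity is filled optimally with the others.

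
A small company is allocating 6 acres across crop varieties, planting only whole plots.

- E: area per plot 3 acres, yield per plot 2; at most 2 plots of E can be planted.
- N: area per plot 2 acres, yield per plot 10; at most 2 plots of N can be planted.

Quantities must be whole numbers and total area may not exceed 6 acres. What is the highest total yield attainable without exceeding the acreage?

20

N has the best ratio (10/2); taking only N gives at most 2×10 = 20 (stopped by the supply cap of 2).
Optimal: 2×N: area 4 ≤ 6, yield 2·10 = 20.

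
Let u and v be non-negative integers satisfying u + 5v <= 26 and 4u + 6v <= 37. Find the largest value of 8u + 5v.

72

The continuous relaxation peaks at (9.25, 0) with value 74.00; rounding to a feasible lattice point costs some objective.
(u,v)=(9,0): 1·9+5·0=9≤26, 4·9+6·0=36≤37, objective 72.
(u,v)=(8,0): 1·8+5·0=8≤26, 4·8+6·0=32≤37, objective 64.
The best lattice point is (9,0), giving 72.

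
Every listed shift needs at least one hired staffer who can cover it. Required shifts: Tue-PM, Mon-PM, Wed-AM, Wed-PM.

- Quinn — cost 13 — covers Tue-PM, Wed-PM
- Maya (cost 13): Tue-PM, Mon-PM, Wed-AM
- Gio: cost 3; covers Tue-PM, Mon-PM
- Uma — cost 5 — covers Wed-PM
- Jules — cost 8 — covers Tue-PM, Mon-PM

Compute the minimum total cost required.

18

Choose Maya and Uma: together they cover Tue-PM, Mon-PM, Wed-AM, Wed-PM — every shift.
Total cost: 13 + 5 = 18.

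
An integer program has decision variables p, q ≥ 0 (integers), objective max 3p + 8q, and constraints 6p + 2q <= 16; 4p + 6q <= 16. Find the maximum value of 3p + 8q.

The continuous relaxation peaks at (0, 2.67) with value 21.33; rounding to a feasible lattice point costs some objective.
(p,q)=(1,2): 6·1+2·2=10≤16, 4·1+6·2=16≤16, objective 19.
(p,q)=(0,2): 6·0+2·2=4≤16, 4·0+6·2=12≤16, objective 16.
(p,q)=(2,1): 6·2+2·1=14≤16, 4·2+6·1=14≤16, objective 14.
(p,q)=(1,1): 6·1+2·1=8≤16, 4·1+6·1=10≤16, objective 11.
Maximum is 19 at (p,q)=(1,2).

19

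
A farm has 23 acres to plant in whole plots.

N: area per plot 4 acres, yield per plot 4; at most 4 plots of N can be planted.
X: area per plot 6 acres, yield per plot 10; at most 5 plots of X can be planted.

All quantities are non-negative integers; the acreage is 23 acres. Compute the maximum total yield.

X has the best ratio (10/6); taking only X gives at most 3×10 = 30 (stopped by the area limit).
Mixing does better — 1×N and 3×X: area 22 ≤ 23, yield 1·4 + 3·10 = 34.

34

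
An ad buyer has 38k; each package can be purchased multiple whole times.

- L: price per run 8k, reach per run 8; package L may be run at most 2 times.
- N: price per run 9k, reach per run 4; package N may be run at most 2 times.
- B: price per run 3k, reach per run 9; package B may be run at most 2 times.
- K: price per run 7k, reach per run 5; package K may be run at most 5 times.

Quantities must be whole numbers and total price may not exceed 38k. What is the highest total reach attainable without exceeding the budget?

This is a bounded integer knapsack.
2×L, 1×N, 2×B, and 1×K: price 38 ≤ 38, reach 2·8 + 1·4 + 2·9 + 1·5 = 43.
2×L, 2×B, and 2×K: price 36 ≤ 38, reach 2·8 + 2·9 + 2·5 = 44.
Best is 44.

44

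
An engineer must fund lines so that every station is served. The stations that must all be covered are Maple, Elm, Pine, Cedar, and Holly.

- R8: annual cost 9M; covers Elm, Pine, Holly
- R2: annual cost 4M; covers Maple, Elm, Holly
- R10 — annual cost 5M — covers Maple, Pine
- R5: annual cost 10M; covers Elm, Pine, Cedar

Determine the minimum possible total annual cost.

14

This is an integer covering problem.
Choose R2 and R5: together they cover Maple, Elm, Pine, Cedar, Holly — every station.
Total annual cost: 4 + 10 = 14.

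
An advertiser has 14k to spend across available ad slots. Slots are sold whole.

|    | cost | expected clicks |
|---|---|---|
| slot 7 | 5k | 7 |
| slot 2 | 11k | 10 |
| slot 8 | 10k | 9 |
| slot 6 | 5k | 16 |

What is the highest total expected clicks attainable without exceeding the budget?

23

Treat it as a binary knapsack problem.
Allowing fractional choices, the relaxed optimum would be about 26.6, but ad slots are indivisible.
slot 7 + slot 6: cost 5 + 5 = 10 ≤ 14, expected clicks 7 + 16 = 23.
slot 6: cost 5 ≤ 14, expected clicks 16.
Best is slot 7 and slot 6 with total expected clicks 23.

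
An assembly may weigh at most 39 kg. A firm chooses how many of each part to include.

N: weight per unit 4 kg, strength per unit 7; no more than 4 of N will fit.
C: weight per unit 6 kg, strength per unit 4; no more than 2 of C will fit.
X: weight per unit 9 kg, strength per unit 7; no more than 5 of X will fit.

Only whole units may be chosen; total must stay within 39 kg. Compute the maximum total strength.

4×N, 2×C, and 1×X: weight 37 ≤ 39, strength 4·7 + 2·4 + 1·7 = 43.
3×N and 3×X: weight 39 ≤ 39, strength 3·7 + 3·7 = 42.
Best is 43.

43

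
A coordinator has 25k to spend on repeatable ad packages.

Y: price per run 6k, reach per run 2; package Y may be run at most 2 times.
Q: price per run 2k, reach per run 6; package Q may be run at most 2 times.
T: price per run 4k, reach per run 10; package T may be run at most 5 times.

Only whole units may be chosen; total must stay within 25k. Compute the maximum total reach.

62

Q has the best ratio (6/2); taking only Q gives at most 2×6 = 12 (stopped by the supply cap of 2).
Mixing does better — 2×Q and 5×T: price 24 ≤ 25, reach 2·6 + 5·10 = 62.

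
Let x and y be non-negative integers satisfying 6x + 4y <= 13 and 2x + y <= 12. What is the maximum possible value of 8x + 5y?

16

The continuous relaxation peaks at (2.17, 0) with value 17.33; rounding to a feasible lattice point costs some objective.
(x,y)=(2,0): 6·2+4·0=12≤13, 2·2+1·0=4≤12, objective 16.
(x,y)=(1,1): 6·1+4·1=10≤13, 2·1+1·1=3≤12, objective 13.
(x,y)=(1,0): 6·1+4·0=6≤13, 2·1+1·0=2≤12, objective 8.
Maximum is 16 at (x,y)=(2,0).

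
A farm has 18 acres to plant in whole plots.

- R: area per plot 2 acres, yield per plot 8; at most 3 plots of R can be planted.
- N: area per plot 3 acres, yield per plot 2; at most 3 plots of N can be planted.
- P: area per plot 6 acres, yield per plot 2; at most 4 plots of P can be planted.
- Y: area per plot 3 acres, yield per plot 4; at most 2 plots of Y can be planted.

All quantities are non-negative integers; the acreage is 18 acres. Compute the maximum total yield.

36

R has the best ratio (8/2); taking only R gives at most 3×8 = 24 (stopped by the supply cap of 3).
Mixing does better — 3×R, 2×N, and 2×Y: area 18 ≤ 18, yield 3·8 + 2·2 + 2·4 = 36.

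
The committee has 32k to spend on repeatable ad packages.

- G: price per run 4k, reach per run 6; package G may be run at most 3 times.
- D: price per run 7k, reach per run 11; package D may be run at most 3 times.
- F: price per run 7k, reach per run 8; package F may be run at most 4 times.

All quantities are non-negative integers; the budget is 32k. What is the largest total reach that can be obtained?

47

D has the best ratio (11/7); taking only D gives at most 3×11 = 33 (stopped by the supply cap of 3).
Mixing does better — 1×G, 3×D, and 1×F: price 32 ≤ 32, reach 1·6 + 3·11 + 1·8 = 47.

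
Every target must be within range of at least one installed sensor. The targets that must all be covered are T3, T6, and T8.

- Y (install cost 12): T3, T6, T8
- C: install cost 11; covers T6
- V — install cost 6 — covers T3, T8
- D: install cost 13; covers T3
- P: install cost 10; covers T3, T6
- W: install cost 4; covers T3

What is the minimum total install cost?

12

The greedy cost-per-new-target heuristic would pick V and P for 16, but a cheaper cover exists.
Y alone covers T3, T6, T8 — every target.
Total install cost: 12.
No cover costs less than 12.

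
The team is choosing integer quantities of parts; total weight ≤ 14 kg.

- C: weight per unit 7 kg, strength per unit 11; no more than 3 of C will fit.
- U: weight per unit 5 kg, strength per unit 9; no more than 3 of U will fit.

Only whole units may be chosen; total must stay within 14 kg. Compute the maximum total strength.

Take 2×C: weight 14 ≤ 14, strength 2·11 = 22.
No other integer combination yields more.

22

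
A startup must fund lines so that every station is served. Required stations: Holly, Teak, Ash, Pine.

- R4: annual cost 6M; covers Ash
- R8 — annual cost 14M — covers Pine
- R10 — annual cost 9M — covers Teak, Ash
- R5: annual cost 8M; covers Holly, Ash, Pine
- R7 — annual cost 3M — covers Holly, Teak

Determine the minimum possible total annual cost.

Choose R5 and R7: together they cover Holly, Teak, Ash, Pine — every station.
Total annual cost: 8 + 3 = 11.

11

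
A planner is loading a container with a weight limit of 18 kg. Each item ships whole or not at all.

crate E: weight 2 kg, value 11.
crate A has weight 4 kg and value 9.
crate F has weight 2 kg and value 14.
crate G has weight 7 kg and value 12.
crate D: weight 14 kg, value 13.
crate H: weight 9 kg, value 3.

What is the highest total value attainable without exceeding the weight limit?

46

Allowing fractional choices, the relaxed optimum would be about 48.8, but items are indivisible.
crate E + crate F + crate D: weight 2 + 2 + 14 = 18 ≤ 18, value 11 + 14 + 13 = 38.
crate E + crate F + crate G: weight 2 + 2 + 7 = 11 ≤ 18, value 11 + 14 + 12 = 37.
crate E + crate A + crate F + crate G: weight 2 + 4 + 2 + 7 = 15 ≤ 18, value 11 + 9 + 14 + 12 = 46.
Best is crate E, crate A, crate F, and crate G with total value 46.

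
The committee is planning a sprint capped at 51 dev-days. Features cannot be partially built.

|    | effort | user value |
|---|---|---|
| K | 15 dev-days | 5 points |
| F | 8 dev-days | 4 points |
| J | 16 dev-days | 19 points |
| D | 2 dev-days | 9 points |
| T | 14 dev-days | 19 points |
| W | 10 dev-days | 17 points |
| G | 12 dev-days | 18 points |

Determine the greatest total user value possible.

F + J + D + T + W: effort 8 + 16 + 2 + 14 + 10 = 50 ≤ 51, user value 4 + 19 + 9 + 19 + 17 = 68.
F + D + T + W + G: effort 8 + 2 + 14 + 10 + 12 = 46 ≤ 51, user value 4 + 9 + 19 + 17 + 18 = 67.
Best is F, J, D, T, and W with total user value 68.

68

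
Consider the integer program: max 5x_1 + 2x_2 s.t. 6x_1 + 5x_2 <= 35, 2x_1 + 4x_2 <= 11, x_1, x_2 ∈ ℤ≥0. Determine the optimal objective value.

25

The continuous relaxation peaks at (5.5, 0) with value 27.50; rounding to a feasible lattice point costs some objective.
(x_1,x_2)=(5,0): 6·5+5·0=30≤35, 2·5+4·0=10≤11, objective 25.
(x_1,x_2)=(4,0): 6·4+5·0=24≤35, 2·4+4·0=8≤11, objective 20.
The best lattice point is (5,0), giving 25.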